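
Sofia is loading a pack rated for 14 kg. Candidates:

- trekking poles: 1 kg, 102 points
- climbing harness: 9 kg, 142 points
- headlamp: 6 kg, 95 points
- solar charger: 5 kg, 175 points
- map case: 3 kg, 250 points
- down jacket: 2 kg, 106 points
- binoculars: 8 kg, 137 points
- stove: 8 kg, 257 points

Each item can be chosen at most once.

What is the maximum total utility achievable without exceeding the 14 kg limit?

715

By utility per kg: trekking poles 102.00, map case 83.33, down jacket 53.00 lead.
The ratio heuristic lands on trekking poles + solar charger + map case + down jacket (633) but leaves 3 kg idle.
The 5 kg tied up in solar charger is better spent on stove — total rises to 715 (14 kg).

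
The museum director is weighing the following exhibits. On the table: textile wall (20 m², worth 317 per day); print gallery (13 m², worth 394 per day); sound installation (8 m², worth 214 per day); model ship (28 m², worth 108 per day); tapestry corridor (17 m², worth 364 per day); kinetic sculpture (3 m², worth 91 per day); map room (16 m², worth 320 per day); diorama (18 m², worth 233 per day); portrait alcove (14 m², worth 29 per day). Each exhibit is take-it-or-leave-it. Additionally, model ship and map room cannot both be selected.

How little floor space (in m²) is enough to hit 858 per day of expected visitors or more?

37

Need the lightest bundle worth ≥ 858.
print gallery + sound installation + map room reaches 928 using 37 m².
Any bundle with less than 37 m² falls short of 858.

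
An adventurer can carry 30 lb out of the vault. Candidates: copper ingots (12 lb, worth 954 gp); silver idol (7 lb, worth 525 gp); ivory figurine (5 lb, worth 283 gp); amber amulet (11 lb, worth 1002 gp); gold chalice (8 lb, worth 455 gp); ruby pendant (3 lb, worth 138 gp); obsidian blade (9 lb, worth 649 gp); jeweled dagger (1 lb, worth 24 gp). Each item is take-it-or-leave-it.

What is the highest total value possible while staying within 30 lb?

Copper ingots + silver idol + amber amulet uses 30 of the 30 lb and totals 2481.

2481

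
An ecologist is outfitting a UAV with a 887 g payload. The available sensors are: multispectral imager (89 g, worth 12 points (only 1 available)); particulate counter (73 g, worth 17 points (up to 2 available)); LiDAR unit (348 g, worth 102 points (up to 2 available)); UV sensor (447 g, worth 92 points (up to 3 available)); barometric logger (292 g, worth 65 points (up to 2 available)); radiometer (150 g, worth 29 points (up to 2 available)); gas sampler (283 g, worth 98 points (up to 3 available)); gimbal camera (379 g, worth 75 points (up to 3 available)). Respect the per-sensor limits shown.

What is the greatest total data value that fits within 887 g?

294

The ratio ordering already packs tightly: 3×gas sampler, 849 g, 294.
Nothing else within 887 g beats 294.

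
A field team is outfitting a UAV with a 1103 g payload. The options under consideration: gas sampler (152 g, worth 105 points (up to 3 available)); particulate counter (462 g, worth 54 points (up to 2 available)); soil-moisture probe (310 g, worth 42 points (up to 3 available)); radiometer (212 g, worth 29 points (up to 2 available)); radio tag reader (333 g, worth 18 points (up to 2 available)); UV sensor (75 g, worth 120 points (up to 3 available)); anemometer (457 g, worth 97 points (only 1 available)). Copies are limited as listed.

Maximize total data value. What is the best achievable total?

Ranking by ratio (data value/g): UV sensor 1.60, gas sampler 0.69, anemometer 0.21.
A density-first pass picks 3×gas sampler + radiometer + 3×UV sensor — 704 at 893 g.
The 212 g tied up in radiometer is better spent on soil-moisture probe — total rises to 717 (991 g).
The spare 112 g is too small for any remaining sensor, and no exchange beats 717.

717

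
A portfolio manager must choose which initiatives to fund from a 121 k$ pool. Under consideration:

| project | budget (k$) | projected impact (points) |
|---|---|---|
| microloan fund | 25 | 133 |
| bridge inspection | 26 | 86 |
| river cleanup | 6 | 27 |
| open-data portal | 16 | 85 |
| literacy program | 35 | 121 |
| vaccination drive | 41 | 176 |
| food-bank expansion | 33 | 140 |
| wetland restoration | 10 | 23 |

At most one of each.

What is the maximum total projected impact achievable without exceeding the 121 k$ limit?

Taking microloan fund + river cleanup + open-data portal + vaccination drive + food-bank expansion: 121 k$ used, 561 in projected impact.
Every other selection either busts 121 k$ or fails to beat 561.

561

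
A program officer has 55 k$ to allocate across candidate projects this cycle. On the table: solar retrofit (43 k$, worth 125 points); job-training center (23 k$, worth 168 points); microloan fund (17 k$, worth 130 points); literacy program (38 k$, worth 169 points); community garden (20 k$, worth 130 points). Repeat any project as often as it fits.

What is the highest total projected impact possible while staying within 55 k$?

390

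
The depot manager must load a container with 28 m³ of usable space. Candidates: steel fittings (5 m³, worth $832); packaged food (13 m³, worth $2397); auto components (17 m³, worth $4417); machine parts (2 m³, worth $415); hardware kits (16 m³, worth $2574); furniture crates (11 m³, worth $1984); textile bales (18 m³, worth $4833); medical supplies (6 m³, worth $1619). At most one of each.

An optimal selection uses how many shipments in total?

3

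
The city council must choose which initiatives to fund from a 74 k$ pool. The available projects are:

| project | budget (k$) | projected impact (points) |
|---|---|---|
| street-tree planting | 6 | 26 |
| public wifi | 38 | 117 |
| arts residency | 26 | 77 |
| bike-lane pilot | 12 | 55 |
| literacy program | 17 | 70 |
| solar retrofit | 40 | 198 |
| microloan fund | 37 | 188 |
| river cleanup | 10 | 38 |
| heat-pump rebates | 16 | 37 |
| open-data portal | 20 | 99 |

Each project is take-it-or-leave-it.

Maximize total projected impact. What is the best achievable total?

Taking the top-ratio projects first gives bike-lane pilot + microloan fund + open-data portal for 342 (69 k$).
The 12 k$ tied up in bike-lane pilot is better spent on literacy program — total rises to 357 (74 k$).
No other feasible combination exceeds 357.

357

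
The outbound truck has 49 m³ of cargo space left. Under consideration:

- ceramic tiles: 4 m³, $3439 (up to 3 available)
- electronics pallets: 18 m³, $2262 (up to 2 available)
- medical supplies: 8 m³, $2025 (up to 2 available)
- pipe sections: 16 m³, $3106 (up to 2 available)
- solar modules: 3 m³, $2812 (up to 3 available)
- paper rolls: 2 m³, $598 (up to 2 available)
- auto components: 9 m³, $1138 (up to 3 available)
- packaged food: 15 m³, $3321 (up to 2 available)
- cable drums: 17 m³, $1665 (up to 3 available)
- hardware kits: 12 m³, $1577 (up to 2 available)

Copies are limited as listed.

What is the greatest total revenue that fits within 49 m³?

25295

Greedy by ratio would take 3×ceramic tiles + 2×medical supplies + 3×solar modules + 2×paper rolls: 41 m³ used, total 23999.
Dropping medical supplies frees 8 m³; slotting in packaged food (15 m³) lifts the total to 25295 at 48 m³.
That's the maximum — no swap from here does better than 25295.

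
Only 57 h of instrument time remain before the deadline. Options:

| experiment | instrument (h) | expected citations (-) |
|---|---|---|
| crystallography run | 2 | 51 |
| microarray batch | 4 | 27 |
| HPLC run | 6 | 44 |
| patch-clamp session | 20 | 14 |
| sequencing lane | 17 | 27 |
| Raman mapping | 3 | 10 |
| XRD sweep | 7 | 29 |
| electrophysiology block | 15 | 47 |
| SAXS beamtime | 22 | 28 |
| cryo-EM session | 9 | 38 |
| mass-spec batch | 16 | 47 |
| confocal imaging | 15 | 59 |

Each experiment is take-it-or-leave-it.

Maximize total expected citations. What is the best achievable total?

278

By expected citations per h: crystallography run 25.50, HPLC run 7.33, microarray batch 6.75, cryo-EM session 4.22 lead.
Taking the top-ratio experiments first gives crystallography run + microarray batch + HPLC run + Raman mapping + XRD sweep + cryo-EM session + confocal imaging for 258 (46 h).
Dropping microarray batch frees 4 h; slotting in electrophysiology block (15 h) lifts the total to 278 at 57 h.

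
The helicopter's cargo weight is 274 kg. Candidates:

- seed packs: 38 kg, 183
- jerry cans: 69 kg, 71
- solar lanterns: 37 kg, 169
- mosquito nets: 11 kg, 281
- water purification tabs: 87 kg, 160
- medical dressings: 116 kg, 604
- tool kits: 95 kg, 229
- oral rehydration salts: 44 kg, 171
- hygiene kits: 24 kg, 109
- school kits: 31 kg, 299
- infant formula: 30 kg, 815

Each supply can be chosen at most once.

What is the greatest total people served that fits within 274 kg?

2353

Filling by ratio: seed packs + solar lanterns + mosquito nets + medical dressings + school kits + infant formula for 2351, with 11 kg left unused.
Dropping solar lanterns frees 37 kg; slotting in oral rehydration salts (44 kg) lifts the total to 2353 at 270 kg.
Every other selection either busts 274 kg or fails to beat 2353.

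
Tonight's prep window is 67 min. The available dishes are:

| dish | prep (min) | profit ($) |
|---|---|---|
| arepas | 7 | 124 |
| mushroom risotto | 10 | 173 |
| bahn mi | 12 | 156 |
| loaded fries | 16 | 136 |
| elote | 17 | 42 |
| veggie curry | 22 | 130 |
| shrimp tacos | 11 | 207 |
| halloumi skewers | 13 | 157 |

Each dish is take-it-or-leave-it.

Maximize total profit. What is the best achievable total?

By profit per min: shrimp tacos 18.82, arepas 17.71, mushroom risotto 17.30 lead.
Greedy by ratio would take arepas + mushroom risotto + bahn mi + shrimp tacos + halloumi skewers: 53 min used, total 817.
The 7 min tied up in arepas is better spent on loaded fries — total rises to 829 (62 min).
The closest alternative, arepas + mushroom risotto + bahn mi + shrimp tacos + halloumi skewers, reaches only 817.

829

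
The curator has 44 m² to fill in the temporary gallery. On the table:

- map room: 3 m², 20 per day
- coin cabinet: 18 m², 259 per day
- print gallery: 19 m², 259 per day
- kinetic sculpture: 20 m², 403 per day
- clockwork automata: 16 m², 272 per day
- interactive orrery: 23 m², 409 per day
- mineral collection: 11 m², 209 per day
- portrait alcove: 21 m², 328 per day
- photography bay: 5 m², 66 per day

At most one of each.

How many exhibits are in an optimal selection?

2

The maximum expected visitors within 44 m² is 812.
kinetic sculpture + interactive orrery hits 812 at 43 m².
Any selection reaching 812 contains exactly 2 exhibits.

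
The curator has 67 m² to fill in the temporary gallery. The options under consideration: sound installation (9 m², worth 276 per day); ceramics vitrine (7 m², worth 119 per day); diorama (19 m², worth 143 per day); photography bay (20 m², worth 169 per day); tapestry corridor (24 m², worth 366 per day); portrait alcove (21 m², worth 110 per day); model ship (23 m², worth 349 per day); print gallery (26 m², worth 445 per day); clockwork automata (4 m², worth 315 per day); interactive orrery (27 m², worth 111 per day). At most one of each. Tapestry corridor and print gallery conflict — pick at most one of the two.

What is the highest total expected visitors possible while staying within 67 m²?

1425

By expected visitors per m²: clockwork automata 78.75, sound installation 30.67, print gallery 17.12 lead.
The ratio heuristic lands on sound installation + ceramics vitrine + photography bay + print gallery + clockwork automata (1324) but leaves 1 m² idle.
The 46 m² tied up in photography bay and print gallery is better spent on tapestry corridor + model ship — total rises to 1425 (67 m²).
Every other selection either busts 67 m² or breaks a pairing rule or fails to beat 1425.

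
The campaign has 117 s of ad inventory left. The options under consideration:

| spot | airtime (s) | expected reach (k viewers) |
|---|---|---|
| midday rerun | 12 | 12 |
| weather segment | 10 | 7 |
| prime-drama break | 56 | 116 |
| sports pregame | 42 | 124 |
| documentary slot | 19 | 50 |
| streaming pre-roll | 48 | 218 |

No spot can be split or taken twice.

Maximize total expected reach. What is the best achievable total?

Sports pregame + documentary slot + streaming pre-roll uses 109 of the 117 s and totals 392.
The closest alternative, midday rerun + weather segment + sports pregame + streaming pre-roll, reaches only 361.

392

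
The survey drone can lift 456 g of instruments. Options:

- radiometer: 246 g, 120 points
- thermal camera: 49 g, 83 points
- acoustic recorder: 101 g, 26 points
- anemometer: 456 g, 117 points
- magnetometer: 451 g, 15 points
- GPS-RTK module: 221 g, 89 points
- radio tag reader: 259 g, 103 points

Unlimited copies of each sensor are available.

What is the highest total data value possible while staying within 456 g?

747

The ratio ordering already packs tightly: 9×thermal camera, 441 g, 747.
That's the maximum — no swap from here does better than 747.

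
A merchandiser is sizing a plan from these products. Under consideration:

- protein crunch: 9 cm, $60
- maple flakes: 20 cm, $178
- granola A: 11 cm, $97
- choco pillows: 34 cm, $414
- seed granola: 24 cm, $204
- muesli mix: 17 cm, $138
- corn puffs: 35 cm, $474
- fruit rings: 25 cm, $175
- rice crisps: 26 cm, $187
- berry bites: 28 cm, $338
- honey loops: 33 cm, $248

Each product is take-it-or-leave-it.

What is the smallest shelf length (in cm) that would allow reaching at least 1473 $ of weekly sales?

128

Need the lightest bundle worth ≥ 1473.
maple flakes + granola A + choco pillows + corn puffs + berry bites reaches 1501 using 128 cm.
Any bundle with less than 128 cm falls short of 1473.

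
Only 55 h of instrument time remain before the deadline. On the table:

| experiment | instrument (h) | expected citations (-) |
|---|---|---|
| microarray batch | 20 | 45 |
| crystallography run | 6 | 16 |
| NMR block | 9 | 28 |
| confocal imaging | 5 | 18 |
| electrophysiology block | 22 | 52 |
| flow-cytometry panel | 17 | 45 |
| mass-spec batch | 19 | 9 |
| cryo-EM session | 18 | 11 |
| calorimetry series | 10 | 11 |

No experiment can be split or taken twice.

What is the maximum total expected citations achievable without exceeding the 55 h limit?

143

Ranking by ratio (expected citations/h): confocal imaging 3.60, NMR block 3.11, crystallography run 2.67.
Greedy by ratio would take crystallography run + NMR block + confocal imaging + flow-cytometry panel + calorimetry series: 47 h used, total 118.
Replace crystallography run and calorimetry series with electrophysiology block: the trade gains 25 net, giving 143 at 53 h.
The closest alternative, crystallography run + NMR block + electrophysiology block + flow-cytometry panel, reaches only 141.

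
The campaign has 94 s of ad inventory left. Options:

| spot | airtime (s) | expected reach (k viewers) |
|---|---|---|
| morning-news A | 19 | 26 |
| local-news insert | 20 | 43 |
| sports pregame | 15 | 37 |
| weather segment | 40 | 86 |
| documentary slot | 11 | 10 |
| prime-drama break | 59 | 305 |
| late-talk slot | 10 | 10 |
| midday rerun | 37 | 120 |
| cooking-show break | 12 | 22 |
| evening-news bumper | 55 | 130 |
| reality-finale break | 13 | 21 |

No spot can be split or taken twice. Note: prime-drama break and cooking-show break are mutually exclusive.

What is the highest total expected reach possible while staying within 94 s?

385

Ranking by ratio (expected reach/s): prime-drama break 5.17, midday rerun 3.24, sports pregame 2.47.
Best packing: local-news insert + sports pregame + prime-drama break — 94 s, 385 total.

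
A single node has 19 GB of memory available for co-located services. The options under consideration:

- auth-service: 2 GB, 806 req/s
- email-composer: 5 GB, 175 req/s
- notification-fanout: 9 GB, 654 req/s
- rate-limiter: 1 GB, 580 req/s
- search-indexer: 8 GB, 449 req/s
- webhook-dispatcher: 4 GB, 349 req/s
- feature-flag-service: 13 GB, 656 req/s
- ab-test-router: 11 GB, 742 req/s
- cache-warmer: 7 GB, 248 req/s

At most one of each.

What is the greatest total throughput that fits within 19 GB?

Taking the top-ratio services first gives auth-service + notification-fanout + rate-limiter + webhook-dispatcher for 2389 (16 GB).
The 9 GB tied up in notification-fanout is better spent on ab-test-router — total rises to 2477 (18 GB).
Next best is auth-service + notification-fanout + rate-limiter + webhook-dispatcher at 2389 (16 GB) — short by 88.

2477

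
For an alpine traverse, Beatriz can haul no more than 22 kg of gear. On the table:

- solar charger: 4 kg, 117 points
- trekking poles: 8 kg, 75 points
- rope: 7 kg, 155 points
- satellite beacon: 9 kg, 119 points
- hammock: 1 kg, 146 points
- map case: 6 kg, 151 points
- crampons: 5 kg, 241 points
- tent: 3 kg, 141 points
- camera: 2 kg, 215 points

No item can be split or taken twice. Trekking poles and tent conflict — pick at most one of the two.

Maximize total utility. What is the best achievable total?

1015

The ratio heuristic lands on solar charger + hammock + map case + crampons + tent + camera (1011) but leaves 1 kg idle.
The 6 kg tied up in map case is better spent on rope — total rises to 1015 (22 kg).
Next best is solar charger + hammock + map case + crampons + tent + camera at 1011 (21 kg) — short by 4.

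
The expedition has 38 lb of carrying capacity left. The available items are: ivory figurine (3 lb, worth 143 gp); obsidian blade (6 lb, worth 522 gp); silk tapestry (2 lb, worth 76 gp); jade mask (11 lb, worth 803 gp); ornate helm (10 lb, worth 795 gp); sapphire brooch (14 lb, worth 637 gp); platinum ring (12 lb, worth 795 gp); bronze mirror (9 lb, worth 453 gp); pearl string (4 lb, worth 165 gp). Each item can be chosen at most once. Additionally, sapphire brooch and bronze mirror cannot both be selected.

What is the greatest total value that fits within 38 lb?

2649

The ratio ordering already packs tightly: obsidian blade + silk tapestry + jade mask + ornate helm + bronze mirror, 38 lb, 2649.
That's the maximum — no feasible swap from here does better than 2649.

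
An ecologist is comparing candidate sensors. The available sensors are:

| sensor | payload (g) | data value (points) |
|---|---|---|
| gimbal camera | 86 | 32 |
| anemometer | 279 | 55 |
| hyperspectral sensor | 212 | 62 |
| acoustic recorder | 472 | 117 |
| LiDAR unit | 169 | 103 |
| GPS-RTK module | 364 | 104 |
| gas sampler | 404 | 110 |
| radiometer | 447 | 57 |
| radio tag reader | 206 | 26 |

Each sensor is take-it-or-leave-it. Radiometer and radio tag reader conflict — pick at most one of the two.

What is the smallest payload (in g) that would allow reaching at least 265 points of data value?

Need the lightest bundle worth ≥ 265.
Taking hyperspectral sensor + LiDAR unit + GPS-RTK module gives 269 (≥ 265) for 745 g.
Below 745 g the best achievable stays under 265.

745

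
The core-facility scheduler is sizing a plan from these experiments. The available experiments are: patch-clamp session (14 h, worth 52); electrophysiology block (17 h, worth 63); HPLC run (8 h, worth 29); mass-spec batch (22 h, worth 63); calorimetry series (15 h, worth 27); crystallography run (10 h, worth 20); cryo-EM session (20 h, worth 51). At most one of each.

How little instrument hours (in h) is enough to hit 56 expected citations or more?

17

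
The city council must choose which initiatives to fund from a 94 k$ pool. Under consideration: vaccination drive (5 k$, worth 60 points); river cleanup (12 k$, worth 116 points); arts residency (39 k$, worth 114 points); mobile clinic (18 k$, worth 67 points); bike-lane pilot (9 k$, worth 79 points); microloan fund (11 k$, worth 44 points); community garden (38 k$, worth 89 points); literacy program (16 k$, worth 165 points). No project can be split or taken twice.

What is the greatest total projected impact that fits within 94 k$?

578

By projected impact per k$: vaccination drive 12.00, literacy program 10.31, river cleanup 9.67, bike-lane pilot 8.78 lead.
Filling by ratio: vaccination drive + river cleanup + mobile clinic + bike-lane pilot + microloan fund + literacy program for 531, with 23 k$ left unused.
Dropping mobile clinic frees 18 k$; slotting in arts residency (39 k$) lifts the total to 578 at 92 k$.
Nothing else within 94 k$ beats 578.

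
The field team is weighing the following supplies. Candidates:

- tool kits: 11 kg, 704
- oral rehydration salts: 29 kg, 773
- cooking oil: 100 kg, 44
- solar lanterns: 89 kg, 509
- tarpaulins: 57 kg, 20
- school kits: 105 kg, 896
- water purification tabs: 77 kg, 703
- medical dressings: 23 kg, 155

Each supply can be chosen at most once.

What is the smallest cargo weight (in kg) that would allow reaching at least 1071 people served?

40

Need the lightest bundle worth ≥ 1071.
tool kits + oral rehydration salts reaches 1477 using 40 kg.
Below 40 kg the best achievable stays under 1071.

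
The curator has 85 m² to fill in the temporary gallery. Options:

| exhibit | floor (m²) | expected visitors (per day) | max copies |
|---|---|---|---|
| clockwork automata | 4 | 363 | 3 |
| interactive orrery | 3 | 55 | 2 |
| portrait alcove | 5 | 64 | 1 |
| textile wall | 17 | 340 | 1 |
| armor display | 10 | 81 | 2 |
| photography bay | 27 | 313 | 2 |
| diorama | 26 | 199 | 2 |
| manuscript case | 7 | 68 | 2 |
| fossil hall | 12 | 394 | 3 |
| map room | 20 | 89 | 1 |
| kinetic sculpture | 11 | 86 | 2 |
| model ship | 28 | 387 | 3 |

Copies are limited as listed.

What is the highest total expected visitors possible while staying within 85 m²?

2857

Filling by ratio: 3×clockwork automata + 2×interactive orrery + portrait alcove + textile wall + manuscript case + 3×fossil hall for 2853, with 2 m² left unused.
The 5 m² tied up in portrait alcove is better spent on manuscript case — total rises to 2857 (85 m²).
Every other selection either busts 85 m² or exceeds an availability limit or fails to beat 2857.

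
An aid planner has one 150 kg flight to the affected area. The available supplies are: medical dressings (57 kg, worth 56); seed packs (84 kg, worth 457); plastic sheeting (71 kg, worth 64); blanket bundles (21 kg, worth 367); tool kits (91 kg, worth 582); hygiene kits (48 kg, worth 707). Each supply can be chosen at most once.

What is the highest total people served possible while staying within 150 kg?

1289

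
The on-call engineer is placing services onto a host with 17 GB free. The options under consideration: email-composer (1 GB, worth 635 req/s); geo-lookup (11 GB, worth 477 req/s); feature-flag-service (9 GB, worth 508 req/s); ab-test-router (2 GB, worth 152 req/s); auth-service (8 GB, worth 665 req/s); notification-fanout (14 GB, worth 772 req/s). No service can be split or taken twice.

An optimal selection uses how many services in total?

3

The maximum throughput within 17 GB is 1559.
For example email-composer + ab-test-router + notification-fanout achieves it, using 17 GB.
Any selection reaching 1559 contains exactly 3 services.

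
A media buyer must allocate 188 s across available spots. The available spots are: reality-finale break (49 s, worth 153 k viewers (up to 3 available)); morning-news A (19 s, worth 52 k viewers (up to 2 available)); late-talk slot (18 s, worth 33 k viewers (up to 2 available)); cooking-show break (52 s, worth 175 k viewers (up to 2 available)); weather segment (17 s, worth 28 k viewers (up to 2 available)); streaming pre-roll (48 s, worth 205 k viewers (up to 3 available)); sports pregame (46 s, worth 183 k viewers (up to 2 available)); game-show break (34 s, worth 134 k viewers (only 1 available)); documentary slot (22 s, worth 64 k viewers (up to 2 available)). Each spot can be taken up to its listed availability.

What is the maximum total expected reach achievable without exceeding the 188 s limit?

776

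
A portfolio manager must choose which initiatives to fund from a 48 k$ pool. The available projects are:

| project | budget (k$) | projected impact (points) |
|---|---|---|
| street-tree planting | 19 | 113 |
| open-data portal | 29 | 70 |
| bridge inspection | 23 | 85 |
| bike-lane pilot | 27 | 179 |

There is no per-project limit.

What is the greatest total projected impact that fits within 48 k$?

By projected impact per k$: bike-lane pilot 6.63, street-tree planting 5.95, bridge inspection 3.70 lead.
Taking street-tree planting + bike-lane pilot: 46 k$ used, 292 in projected impact.
Nothing else within 48 k$ beats 292.

292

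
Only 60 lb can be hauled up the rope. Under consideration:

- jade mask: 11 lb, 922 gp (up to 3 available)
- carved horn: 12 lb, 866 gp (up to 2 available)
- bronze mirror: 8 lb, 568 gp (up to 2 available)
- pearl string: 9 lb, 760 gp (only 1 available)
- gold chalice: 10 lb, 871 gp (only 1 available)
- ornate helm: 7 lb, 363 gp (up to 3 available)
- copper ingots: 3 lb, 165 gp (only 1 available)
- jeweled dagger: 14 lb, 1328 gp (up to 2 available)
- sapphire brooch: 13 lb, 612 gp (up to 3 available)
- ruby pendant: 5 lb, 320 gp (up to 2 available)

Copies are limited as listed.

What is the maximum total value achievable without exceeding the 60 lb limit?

Ranking by ratio (value/lb): jeweled dagger 94.86, gold chalice 87.10, pearl string 84.44, jade mask 83.82.
Taking the top-ratio items first gives jade mask + pearl string + gold chalice + 2×jeweled dagger for 5209 (58 lb).
The 9 lb tied up in pearl string is better spent on jade mask — total rises to 5371 (60 lb).
Nothing else within 60 lb beats 5371.

5371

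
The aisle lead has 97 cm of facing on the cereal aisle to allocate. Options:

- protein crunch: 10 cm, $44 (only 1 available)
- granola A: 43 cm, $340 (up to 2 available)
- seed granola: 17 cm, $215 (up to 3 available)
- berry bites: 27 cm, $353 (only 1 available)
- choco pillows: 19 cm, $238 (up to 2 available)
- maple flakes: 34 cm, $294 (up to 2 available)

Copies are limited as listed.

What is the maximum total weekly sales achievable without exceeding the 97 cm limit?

1236

3×seed granola + berry bites + choco pillows uses 97 of the 97 cm and totals 1236.
Every other selection either busts 97 cm or exceeds an availability limit or fails to beat 1236.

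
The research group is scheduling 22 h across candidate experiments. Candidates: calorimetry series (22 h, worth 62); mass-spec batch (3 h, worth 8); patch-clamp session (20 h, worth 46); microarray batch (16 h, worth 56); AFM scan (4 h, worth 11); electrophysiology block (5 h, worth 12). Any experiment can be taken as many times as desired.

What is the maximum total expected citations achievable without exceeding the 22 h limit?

72

By expected citations per h: microarray batch 3.50, calorimetry series 2.82, AFM scan 2.75 lead.
Greedy by ratio would take microarray batch + AFM scan: 20 h used, total 67.
Dropping AFM scan frees 4 h; slotting in 2×mass-spec batch (6 h) lifts the total to 72 at 22 h.
Every other selection either busts 22 h or fails to beat 72.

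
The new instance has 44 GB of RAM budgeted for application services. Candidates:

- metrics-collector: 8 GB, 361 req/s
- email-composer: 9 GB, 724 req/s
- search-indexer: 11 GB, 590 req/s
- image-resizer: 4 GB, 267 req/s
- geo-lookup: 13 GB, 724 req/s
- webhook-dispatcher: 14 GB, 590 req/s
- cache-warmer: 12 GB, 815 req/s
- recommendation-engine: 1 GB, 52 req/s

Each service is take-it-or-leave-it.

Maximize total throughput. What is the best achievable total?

2757

Ranking by ratio (throughput/GB): email-composer 80.44, cache-warmer 67.92, image-resizer 66.75, geo-lookup 55.69.
A density-first pass picks email-composer + image-resizer + geo-lookup + cache-warmer + recommendation-engine — 2582 at 39 GB.
Dropping geo-lookup and recommendation-engine frees 14 GB; slotting in metrics-collector + search-indexer (19 GB) lifts the total to 2757 at 44 GB.
Next best is metrics-collector + email-composer + geo-lookup + cache-warmer + recommendation-engine at 2676 (43 GB) — short by 81.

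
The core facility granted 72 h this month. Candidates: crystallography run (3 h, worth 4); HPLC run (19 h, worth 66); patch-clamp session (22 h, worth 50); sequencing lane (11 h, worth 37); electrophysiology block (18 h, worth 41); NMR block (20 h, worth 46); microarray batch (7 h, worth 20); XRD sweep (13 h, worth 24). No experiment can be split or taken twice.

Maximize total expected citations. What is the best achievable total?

199

Filling by ratio: HPLC run + sequencing lane + NMR block + microarray batch + XRD sweep for 193, with 2 h left unused.
Dropping microarray batch and XRD sweep frees 20 h; slotting in patch-clamp session (22 h) lifts the total to 199 at 72 h.
An exhaustive check of the 256 subsets confirms 199.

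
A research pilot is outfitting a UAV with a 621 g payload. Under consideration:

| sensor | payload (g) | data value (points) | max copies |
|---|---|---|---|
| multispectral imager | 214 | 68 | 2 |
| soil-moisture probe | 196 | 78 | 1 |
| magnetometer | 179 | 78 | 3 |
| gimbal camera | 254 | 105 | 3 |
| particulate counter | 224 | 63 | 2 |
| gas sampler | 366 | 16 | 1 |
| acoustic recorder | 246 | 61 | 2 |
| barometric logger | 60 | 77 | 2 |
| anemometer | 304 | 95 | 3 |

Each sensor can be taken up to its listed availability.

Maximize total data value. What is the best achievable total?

337

Ranking by ratio (data value/g): barometric logger 1.28, magnetometer 0.44, gimbal camera 0.41, soil-moisture probe 0.40.
Filling by ratio: 2×magnetometer + 2×barometric logger for 310, with 143 g left unused.
The 179 g tied up in magnetometer is better spent on gimbal camera — total rises to 337 (553 g).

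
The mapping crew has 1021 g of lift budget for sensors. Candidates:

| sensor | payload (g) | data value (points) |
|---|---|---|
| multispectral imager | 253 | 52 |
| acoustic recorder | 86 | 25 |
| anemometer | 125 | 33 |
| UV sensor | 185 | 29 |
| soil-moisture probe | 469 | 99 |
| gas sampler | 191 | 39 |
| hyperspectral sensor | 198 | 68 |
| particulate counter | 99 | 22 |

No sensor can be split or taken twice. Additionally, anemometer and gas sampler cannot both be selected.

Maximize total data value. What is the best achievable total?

247

By data value per g: hyperspectral sensor 0.34, acoustic recorder 0.29, anemometer 0.26 lead.
Best packing: acoustic recorder + anemometer + soil-moisture probe + hyperspectral sensor + particulate counter — 977 g, 247 total.
The spare 44 g is too small for any remaining sensor, and no feasible exchange beats 247.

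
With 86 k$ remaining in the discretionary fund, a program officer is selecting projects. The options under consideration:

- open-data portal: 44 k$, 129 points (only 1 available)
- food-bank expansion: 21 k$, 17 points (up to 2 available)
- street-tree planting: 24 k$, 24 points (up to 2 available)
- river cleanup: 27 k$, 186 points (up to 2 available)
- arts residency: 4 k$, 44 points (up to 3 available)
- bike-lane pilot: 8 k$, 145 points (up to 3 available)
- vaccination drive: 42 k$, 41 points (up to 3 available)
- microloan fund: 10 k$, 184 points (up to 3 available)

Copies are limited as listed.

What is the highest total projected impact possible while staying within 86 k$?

A density-first pass picks 3×arts residency + 3×bike-lane pilot + 3×microloan fund — 1119 at 66 k$.
The 8 k$ tied up in 2×arts residency is better spent on river cleanup — total rises to 1217 (85 k$).

1217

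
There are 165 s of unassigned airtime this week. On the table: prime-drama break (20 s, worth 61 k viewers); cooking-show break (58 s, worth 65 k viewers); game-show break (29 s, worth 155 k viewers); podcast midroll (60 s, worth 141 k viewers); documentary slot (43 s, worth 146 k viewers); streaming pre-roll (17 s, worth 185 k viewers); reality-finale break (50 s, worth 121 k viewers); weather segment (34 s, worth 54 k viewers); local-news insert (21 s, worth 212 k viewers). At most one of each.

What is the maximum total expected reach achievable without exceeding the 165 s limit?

The ratio heuristic lands on prime-drama break + game-show break + documentary slot + streaming pre-roll + weather segment + local-news insert (813) but leaves 1 s idle.
Dropping prime-drama break and weather segment frees 54 s; slotting in reality-finale break (50 s) lifts the total to 819 at 160 s.
Runner-up prime-drama break + game-show break + documentary slot + streaming pre-roll + weather segment + local-news insert tops out at 813.

819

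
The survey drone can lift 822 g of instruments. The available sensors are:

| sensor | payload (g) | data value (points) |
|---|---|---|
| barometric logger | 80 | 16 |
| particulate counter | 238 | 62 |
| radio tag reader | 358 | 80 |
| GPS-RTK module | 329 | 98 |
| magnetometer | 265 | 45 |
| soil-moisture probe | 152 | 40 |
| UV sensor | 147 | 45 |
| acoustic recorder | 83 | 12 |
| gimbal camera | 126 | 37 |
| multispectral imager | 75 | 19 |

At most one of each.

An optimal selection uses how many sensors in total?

The maximum data value within 822 g is 224.
For example particulate counter + GPS-RTK module + UV sensor + multispectral imager achieves it, using 789 g.
All optima have 4 sensors.

4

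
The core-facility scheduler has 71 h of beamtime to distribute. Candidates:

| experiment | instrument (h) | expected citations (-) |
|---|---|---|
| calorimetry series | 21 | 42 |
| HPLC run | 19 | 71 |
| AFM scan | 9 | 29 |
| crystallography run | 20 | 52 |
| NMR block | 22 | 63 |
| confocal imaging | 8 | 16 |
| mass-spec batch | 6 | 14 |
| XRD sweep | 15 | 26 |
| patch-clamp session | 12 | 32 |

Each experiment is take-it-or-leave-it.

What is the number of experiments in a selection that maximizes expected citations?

4

The maximum expected citations within 71 h is 215.
One optimal bundle: HPLC run + AFM scan + crystallography run + NMR block (70 h).
Any selection reaching 215 contains exactly 4 experiments.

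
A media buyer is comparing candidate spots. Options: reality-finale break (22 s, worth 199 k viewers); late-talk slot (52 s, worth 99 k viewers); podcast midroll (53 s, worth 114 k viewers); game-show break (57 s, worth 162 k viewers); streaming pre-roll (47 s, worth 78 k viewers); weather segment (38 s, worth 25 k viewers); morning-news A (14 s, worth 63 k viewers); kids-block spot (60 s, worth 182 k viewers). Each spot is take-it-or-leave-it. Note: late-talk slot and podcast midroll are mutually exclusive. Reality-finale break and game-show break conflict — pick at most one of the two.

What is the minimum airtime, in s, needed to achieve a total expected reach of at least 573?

Need the lightest bundle worth ≥ 573.
reality-finale break + podcast midroll + streaming pre-roll + kids-block spot reaches 573 using 182 s.
Below 182 s the best achievable stays under 573.

182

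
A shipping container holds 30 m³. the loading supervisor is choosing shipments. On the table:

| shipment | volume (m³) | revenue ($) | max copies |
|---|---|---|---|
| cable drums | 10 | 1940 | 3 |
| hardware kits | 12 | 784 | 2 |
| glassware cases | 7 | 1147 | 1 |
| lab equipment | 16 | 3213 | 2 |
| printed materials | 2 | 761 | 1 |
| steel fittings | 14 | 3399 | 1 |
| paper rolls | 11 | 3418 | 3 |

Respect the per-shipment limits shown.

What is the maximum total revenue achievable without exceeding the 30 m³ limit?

7983

Greedy by ratio would take printed materials + 2×paper rolls: 24 m³ used, total 7597.
Dropping printed materials frees 2 m³; slotting in glassware cases (7 m³) lifts the total to 7983 at 29 m³.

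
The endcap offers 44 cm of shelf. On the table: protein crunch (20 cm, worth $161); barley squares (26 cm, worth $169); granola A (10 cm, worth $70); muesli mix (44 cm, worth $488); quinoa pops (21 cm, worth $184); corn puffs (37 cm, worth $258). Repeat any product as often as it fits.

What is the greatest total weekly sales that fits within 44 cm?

Muesli mix uses 44 of the 44 cm and totals 488.
No other feasible combination exceeds 488.

488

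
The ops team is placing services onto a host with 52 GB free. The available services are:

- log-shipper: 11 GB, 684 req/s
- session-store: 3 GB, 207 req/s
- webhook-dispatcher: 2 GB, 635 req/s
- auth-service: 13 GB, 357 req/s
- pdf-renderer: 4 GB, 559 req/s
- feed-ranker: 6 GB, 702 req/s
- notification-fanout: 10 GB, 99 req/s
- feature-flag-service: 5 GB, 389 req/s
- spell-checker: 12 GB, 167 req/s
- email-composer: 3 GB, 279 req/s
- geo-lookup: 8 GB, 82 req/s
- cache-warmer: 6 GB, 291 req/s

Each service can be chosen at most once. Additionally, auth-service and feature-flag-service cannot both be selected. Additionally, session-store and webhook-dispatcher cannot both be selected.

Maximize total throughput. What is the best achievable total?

Log-shipper + webhook-dispatcher + pdf-renderer + feed-ranker + feature-flag-service + spell-checker + email-composer + cache-warmer uses 49 of the 52 GB and totals 3706.
Runner-up log-shipper + webhook-dispatcher + pdf-renderer + feed-ranker + notification-fanout + feature-flag-service + email-composer + cache-warmer tops out at 3638.

3706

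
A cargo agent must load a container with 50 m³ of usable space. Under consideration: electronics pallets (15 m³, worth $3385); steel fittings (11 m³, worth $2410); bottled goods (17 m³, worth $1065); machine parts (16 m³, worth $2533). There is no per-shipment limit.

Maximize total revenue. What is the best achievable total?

The ratio heuristic lands on 3×electronics pallets (10155) but leaves 5 m³ idle.
Dropping 2×electronics pallets frees 30 m³; slotting in 3×steel fittings (33 m³) lifts the total to 10615 at 48 m³.

10615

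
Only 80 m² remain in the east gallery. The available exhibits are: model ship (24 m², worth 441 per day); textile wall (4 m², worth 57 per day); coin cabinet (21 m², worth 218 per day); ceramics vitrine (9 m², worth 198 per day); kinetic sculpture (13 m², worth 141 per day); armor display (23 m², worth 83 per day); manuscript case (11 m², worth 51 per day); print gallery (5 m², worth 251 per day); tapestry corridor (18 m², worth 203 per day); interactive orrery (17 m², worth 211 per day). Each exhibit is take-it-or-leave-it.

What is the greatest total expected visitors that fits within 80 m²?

Taking the top-ratio exhibits first gives model ship + textile wall + ceramics vitrine + print gallery + tapestry corridor + interactive orrery for 1361 (77 m²).
Replace tapestry corridor with coin cabinet: the trade gains 15 net, giving 1376 at 80 m².
Next best is model ship + textile wall + ceramics vitrine + print gallery + tapestry corridor + interactive orrery at 1361 (77 m²) — short by 15.

1376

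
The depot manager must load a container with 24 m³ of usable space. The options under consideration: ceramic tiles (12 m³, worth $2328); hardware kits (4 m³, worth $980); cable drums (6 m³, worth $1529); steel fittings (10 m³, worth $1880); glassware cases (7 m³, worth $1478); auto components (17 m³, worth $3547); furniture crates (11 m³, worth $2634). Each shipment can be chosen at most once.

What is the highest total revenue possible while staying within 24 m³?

5641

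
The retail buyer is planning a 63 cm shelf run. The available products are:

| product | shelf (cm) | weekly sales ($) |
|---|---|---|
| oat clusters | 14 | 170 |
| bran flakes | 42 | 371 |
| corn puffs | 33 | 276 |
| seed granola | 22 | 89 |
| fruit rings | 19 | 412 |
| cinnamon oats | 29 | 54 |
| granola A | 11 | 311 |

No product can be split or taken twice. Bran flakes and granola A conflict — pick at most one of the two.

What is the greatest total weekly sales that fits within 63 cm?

999

Filling by ratio: oat clusters + fruit rings + granola A for 893, with 19 cm left unused.
Dropping oat clusters frees 14 cm; slotting in corn puffs (33 cm) lifts the total to 999 at 63 cm.
Next best is oat clusters + fruit rings + granola A at 893 (44 cm) — short by 106.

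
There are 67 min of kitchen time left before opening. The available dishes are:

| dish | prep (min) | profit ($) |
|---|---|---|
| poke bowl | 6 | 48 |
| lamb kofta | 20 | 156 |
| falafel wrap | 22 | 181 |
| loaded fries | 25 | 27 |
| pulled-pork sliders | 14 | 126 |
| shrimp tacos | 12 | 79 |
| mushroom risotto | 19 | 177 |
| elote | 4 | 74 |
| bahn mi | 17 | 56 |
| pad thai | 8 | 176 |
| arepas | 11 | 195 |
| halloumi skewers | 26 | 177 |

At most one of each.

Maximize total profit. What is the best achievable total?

Density check — pad thai 22.00, elote 18.50, arepas 17.73, mushroom risotto 9.32 are the best per min.
Taking the top-ratio dishes first gives poke bowl + pulled-pork sliders + mushroom risotto + elote + pad thai + arepas for 796 (62 min).
Dropping poke bowl and pulled-pork sliders frees 20 min; slotting in falafel wrap (22 min) lifts the total to 803 at 64 min.

803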